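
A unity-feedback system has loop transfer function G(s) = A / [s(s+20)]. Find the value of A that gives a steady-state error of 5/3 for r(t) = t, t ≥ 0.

G(s) has one factor of s in the denominator, so the system is type 1.
K_v = lim_{s→0} s·G(s) = A / (20) = 0.05·A.
e_ss = 1/K_v = 5/3 ⇒ K_v = 0.6 ⇒ A = 0.6/0.05 = 12.

12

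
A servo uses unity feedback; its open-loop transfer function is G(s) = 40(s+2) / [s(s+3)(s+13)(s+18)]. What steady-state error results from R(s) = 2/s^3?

infinity

The open loop has one pole at the origin → type 1 system.
For a type-1 system K_a = 0, so e_ss to a parabolic input is unbounded.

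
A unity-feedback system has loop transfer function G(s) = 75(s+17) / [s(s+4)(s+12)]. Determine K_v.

26.5625

One free integrator in G(s): this is a type 1 system.
K_v = lim_{s→0} s·G(s) = 75·17 / (4·12) = 26.5625.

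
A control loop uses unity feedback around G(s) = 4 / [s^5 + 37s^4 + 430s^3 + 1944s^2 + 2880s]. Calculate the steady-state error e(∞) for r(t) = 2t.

1440

Lowest-order denominator term is 2880s, so the open loop has 1 pole at the origin → type 1 system.
K_v = lim_{s→0} s·G(s) = 4 / 2880 = 1/720.
e_ss = 2/K_v = 2/(1/720) = 1440.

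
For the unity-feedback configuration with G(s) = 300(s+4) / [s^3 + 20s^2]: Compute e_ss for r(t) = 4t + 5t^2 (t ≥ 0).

1/6

Lowest-order denominator term is 20s^2, so the open loop has 2 poles at the origin → type 2 system. Taking each input component in turn:
  • 4t: tracked with zero error.
  • 5t^2: e_ss = 10/K_a with K_a=60 → 1/6.
Total e_ss = 1/6.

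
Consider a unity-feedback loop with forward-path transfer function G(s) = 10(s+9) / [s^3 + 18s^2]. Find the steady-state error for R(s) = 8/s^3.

Lowest-order denominator term is 18s^2, so the open loop has 2 poles at the origin → type 2 system.
K_a = lim_{s→0} s^2·G(s) = 10·9 / 18 = 5.
r(t) = 4t^2 gives R(s) = 8/s^3.
e_ss = 8/K_a = 8/5 = 1.6.

1.6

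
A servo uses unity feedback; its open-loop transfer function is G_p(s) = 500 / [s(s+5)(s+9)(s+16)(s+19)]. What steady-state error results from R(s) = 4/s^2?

109.44

The open loop has one pole at the origin → type 1 system.
K_v = lim_{s→0} s·G_p(s) = 500 / (5·9·16·19) = 25/684.
e_ss = 4/K_v = 4/(25/684) = 109.44.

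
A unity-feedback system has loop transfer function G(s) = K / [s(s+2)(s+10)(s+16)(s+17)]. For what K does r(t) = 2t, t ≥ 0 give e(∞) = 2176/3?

15

G(s) has one factor of s in the denominator, so the system is type 1.
K_v = lim_{s→0} s·G(s) = K / (2·10·16·17) = (1/5440)·K.
e_ss = 2/K_v = 2176/3 ⇒ K_v = 3/1088 ⇒ K = (3/1088)/(1/5440) = 15.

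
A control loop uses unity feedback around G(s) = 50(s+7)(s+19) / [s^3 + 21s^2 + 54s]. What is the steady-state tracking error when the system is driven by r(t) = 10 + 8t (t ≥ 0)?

Factoring s from the denominator leaves a polynomial with constant term 54, so the system is type 1. Taking each input component in turn:
  • 10: tracked with zero error.
  • 8t: e_ss = 8/K_v with K_v=3325/27 → 216/3325.
Total e_ss = 216/3325.

216/3325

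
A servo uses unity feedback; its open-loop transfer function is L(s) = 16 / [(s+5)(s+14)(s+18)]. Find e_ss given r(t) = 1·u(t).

L(s) has no factors of s in the denominator, so the system is type 0.
K_p = lim_{s→0} L(s) = 16 / (5·14·18) = 4/315.
e_ss = 1/(1 + K_p) = 1/(319/315) = 315/319.

315/319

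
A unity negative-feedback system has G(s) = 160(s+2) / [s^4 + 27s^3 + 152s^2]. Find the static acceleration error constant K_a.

40/19

The denominator has no term below 152s^2 — 2 poles at s=0, type 2.
K_a = lim_{s→0} s^2·G(s) = 160·2 / 152 = 40/19.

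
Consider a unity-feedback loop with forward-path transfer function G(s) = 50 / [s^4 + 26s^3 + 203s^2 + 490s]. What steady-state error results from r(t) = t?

9.8

Lowest-order denominator term is 490s, so the open loop has 1 pole at the origin → type 1 system.
K_v = lim_{s→0} s·G(s) = 50 / 490 = 5/49.
e_ss = 1/K_v = 1/(5/49) = 9.8.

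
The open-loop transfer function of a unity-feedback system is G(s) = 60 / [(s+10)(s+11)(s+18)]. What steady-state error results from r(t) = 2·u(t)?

33/17

G(s) has no factors of s in the denominator, so the system is type 0.
K_p = lim_{s→0} G(s) = 60 / (10·11·18) = 1/33.
e_ss = 2/(1 + K_p) = 2/(34/33) = 33/17.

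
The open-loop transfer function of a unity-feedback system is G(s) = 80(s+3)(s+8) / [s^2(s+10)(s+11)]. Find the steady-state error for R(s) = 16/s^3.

11/12

System type = 2 (two poles at s=0).
K_a = lim_{s→0} s^2·G(s) = 80·3·8 / (10·11) = 192/11.
r(t) = 8t^2 gives R(s) = 16/s^3.
e_ss = 16/K_a = 16/(192/11) = 11/12.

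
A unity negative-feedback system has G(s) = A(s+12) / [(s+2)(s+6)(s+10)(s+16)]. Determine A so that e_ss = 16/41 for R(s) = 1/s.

250

G(s) has no factors of s in the denominator, so the system is type 0.
K_p = lim_{s→0} G(s) = A·12 / (2·6·10·16) = (1/160)·A.
e_ss = 1/(1 + K_p) = 16/41 ⇒ 1 + (1/160)·A = 2.5625 ⇒ A = 250.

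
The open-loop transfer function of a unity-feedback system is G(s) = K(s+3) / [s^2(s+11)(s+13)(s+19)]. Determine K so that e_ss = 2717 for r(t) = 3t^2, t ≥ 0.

System type = 2 (two poles at s=0).
K_a = lim_{s→0} s^2·G(s) = K·3 / (11·13·19) = (3/2717)·K.
e_ss = 6/K_a = 2717 ⇒ K_a = 6/2717 ⇒ K = (6/2717)/(3/2717) = 2.

2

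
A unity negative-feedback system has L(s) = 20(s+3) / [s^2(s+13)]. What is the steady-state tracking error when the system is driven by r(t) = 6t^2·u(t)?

2.6

System type = 2 (two poles at s=0).
K_a = lim_{s→0} s^2·L(s) = 20·3 / (13) = 60/13.
r(t) = 6t^2 gives R(s) = 12/s^3.
e_ss = 12/K_a = 12/(60/13) = 2.6.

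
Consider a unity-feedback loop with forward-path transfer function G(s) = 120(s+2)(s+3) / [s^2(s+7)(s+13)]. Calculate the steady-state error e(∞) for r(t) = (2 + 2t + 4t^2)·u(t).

91/90

System type = 2 (two poles at s=0). By superposition:
  • 2: tracked with zero error.
  • 2t: tracked with zero error.
  • 4t^2: e_ss = 8/K_a with K_a=720/91 → 91/90.
Total e_ss = 91/90.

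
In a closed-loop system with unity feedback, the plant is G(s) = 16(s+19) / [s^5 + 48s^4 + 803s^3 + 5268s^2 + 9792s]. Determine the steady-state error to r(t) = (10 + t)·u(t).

612/19

Lowest-order denominator term is 9792s, so the open loop has 1 pole at the origin → type 1 system. By superposition:
  • 10: tracked with zero error.
  • t: e_ss = 1/K_v with K_v=19/612 → 612/19.
Total e_ss = 612/19.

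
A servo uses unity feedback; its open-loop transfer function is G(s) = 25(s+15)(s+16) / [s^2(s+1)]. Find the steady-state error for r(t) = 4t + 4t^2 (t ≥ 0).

The open loop has two poles at the origin → type 2 system. Taking each input component in turn:
  • 4t: tracked with zero error.
  • 4t^2: e_ss = 8/K_a with K_a=6000 → 1/750.
Total e_ss = 1/750.

1/750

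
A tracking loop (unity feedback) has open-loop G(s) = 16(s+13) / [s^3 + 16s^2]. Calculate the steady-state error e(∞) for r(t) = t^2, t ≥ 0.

Factoring s^2 from the denominator leaves a polynomial with constant term 16, so the system is type 2.
K_a = lim_{s→0} s^2·G(s) = 16·13 / 16 = 13.
r(t) = t^2 gives R(s) = 2/s^3.
e_ss = 2/K_a = 2/13.

2/13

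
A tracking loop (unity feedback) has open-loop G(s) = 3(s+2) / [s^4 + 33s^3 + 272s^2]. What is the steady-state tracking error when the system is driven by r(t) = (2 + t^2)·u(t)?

Factoring s^2 from the denominator leaves a polynomial with constant term 272, so the system is type 2. Taking each input component in turn:
  • 2: tracked with zero error.
  • t^2: e_ss = 2/K_a with K_a=3/136 → 272/3.
Total e_ss = 272/3.

272/3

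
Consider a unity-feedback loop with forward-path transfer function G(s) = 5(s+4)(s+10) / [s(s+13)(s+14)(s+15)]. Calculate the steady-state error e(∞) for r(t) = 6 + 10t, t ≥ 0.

136.5

The open loop has one pole at the origin → type 1 system. Taking each input component in turn:
  • 6: tracked with zero error.
  • 10t: e_ss = 10/K_v with K_v=20/273 → 136.5.
Total e_ss = 136.5.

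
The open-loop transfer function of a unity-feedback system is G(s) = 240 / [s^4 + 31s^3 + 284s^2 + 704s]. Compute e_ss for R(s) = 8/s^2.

352/15

Factoring s from the denominator leaves a polynomial with constant term 704, so the system is type 1.
K_v = lim_{s→0} s·G(s) = 240 / 704 = 15/44.
e_ss = 8/K_v = 8/(15/44) = 352/15.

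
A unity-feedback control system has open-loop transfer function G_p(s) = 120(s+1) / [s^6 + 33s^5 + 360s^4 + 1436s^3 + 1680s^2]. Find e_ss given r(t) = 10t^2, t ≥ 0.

The denominator has no term below 1680s^2 — 2 poles at s=0, type 2.
K_a = lim_{s→0} s^2·G_p(s) = 120·1 / 1680 = 1/14.
r(t) = 10t^2 gives R(s) = 20/s^3.
e_ss = 20/K_a = 20/(1/14) = 280.

280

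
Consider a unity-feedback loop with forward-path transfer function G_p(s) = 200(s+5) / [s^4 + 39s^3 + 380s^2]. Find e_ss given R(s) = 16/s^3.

6.08

The denominator has no term below 380s^2 — 2 poles at s=0, type 2.
K_a = lim_{s→0} s^2·G_p(s) = 200·5 / 380 = 50/19.
r(t) = 8t^2 gives R(s) = 16/s^3.
e_ss = 16/K_a = 16/(50/19) = 6.08.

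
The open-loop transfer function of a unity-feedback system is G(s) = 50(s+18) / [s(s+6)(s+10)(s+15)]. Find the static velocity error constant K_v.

1

The open loop has one pole at the origin → type 1 system.
K_v = lim_{s→0} s·G(s) = 50·18 / (6·10·15) = 1.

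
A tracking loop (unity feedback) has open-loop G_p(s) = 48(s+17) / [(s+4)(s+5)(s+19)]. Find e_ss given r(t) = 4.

The open loop has no poles at the origin → type 0 system.
K_p = lim_{s→0} G_p(s) = 48·17 / (4·5·19) = 204/95.
e_ss = 4/(1 + K_p) = 4/(299/95) = 380/299.

380/299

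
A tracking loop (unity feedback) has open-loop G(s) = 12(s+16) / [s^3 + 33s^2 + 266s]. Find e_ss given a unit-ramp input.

Lowest-order denominator term is 266s, so the open loop has 1 pole at the origin → type 1 system.
K_v = lim_{s→0} s·G(s) = 12·16 / 266 = 96/133.
e_ss = 1/K_v = 1/(96/133) = 133/96.

133/96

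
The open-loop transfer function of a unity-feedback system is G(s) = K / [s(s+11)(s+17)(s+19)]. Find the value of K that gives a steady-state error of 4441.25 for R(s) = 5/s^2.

G(s) has one factor of s in the denominator, so the system is type 1.
K_v = lim_{s→0} s·G(s) = K / (11·17·19) = (1/3553)·K.
e_ss = 5/K_v = 4441.25 ⇒ K_v = 4/3553 ⇒ K = (4/3553)/(1/3553) = 4.

4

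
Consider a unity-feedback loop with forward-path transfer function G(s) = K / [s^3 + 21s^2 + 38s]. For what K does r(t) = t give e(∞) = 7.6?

5

Factoring s from the denominator leaves a polynomial with constant term 38, so the system is type 1.
K_v = lim_{s→0} s·G(s) = K / 38 = (1/38)·K.
e_ss = 1/K_v = 7.6 ⇒ K_v = 5/38 ⇒ K = (5/38)/(1/38) = 5.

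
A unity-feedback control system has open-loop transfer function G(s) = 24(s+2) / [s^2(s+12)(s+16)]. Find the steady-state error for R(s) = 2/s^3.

G(s) has two factors of s in the denominator, so the system is type 2.
K_a = lim_{s→0} s^2·G(s) = 24·2 / (12·16) = 0.25.
r(t) = t^2 gives R(s) = 2/s^3.
e_ss = 2/K_a = 2/0.25 = 8.

8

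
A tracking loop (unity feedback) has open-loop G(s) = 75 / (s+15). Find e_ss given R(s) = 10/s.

System type = 0 (no poles at s=0).
K_p = lim_{s→0} G(s) = 75 / (15) = 5.
e_ss = 10/(1 + K_p) = 10/6 = 5/3.

5/3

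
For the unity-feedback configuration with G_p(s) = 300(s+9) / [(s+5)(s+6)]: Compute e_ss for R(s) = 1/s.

1/91

No free integrators in G_p(s): this is a type 0 system.
K_p = lim_{s→0} G_p(s) = 300·9 / (5·6) = 90.
e_ss = 1/(1 + K_p) = 1/91.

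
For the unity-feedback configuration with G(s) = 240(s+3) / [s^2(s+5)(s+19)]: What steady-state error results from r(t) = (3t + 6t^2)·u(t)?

19/12

Two free integrators in G(s): this is a type 2 system. Taking each input component in turn:
  • 3t: tracked with zero error.
  • 6t^2: e_ss = 12/K_a with K_a=144/19 → 19/12.
Total e_ss = 19/12.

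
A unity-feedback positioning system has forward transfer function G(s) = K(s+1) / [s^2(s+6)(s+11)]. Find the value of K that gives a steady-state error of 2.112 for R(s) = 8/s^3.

250

Two free integrators in G(s): this is a type 2 system.
K_a = lim_{s→0} s^2·G(s) = K·1 / (6·11) = (1/66)·K.
e_ss = 8/K_a = 2.112 ⇒ K_a = 125/33 ⇒ K = (125/33)/(1/66) = 250.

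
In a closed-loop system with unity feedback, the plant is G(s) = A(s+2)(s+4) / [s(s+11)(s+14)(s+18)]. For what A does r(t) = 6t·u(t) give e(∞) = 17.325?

The open loop has one pole at the origin → type 1 system.
K_v = lim_{s→0} s·G(s) = A·2·4 / (11·14·18) = (2/693)·A.
e_ss = 6/K_v = 17.325 ⇒ K_v = 80/231 ⇒ A = (80/231)/(2/693) = 120.

120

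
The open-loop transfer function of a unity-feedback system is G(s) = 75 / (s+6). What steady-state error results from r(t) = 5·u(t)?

10/27

G(s) has no factors of s in the denominator, so the system is type 0.
K_p = lim_{s→0} G(s) = 75 / (6) = 12.5.
e_ss = 5/(1 + K_p) = 5/13.5 = 10/27.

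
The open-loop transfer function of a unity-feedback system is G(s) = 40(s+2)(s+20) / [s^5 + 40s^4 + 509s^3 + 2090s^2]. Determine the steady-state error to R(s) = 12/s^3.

15.675

Lowest-order denominator term is 2090s^2, so the open loop has 2 poles at the origin → type 2 system.
K_a = lim_{s→0} s^2·G(s) = 40·2·20 / 2090 = 160/209.
r(t) = 6t^2 gives R(s) = 12/s^3.
e_ss = 12/K_a = 12/(160/209) = 15.675.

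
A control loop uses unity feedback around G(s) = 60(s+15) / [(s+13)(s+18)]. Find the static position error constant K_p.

System type = 0 (no poles at s=0).
K_p = lim_{s→0} G(s) = 60·15 / (13·18) = 50/13.

50/13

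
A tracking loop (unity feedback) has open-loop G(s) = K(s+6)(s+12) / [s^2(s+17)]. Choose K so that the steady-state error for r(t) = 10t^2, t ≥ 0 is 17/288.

80

Two free integrators in G(s): this is a type 2 system.
K_a = lim_{s→0} s^2·G(s) = K·6·12 / (17) = (72/17)·K.
e_ss = 20/K_a = 17/288 ⇒ K_a = 5760/17 ⇒ K = (5760/17)/(72/17) = 80.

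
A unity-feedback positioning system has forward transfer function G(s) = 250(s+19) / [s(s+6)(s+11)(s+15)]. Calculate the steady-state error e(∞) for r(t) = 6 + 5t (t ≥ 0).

The open loop has one pole at the origin → type 1 system. By superposition:
  • 6: tracked with zero error.
  • 5t: e_ss = 5/K_v with K_v=475/99 → 99/95.
Total e_ss = 99/95.

99/95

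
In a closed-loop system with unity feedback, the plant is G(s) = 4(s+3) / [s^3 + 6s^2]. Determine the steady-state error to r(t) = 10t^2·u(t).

The denominator has no term below 6s^2 — 2 poles at s=0, type 2.
K_a = lim_{s→0} s^2·G(s) = 4·3 / 6 = 2.
r(t) = 10t^2 gives R(s) = 20/s^3.
e_ss = 20/K_a = 20/2 = 10.

10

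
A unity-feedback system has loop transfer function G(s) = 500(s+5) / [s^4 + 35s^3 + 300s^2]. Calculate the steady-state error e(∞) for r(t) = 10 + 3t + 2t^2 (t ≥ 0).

0.48

Lowest-order denominator term is 300s^2, so the open loop has 2 poles at the origin → type 2 system. Taking each input component in turn:
  • 10: tracked with zero error.
  • 3t: tracked with zero error.
  • 2t^2: e_ss = 4/K_a with K_a=25/3 → 0.48.
Total e_ss = 0.48.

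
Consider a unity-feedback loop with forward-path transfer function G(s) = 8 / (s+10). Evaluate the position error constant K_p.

0.8

The open loop has no poles at the origin → type 0 system.
K_p = lim_{s→0} G(s) = 8 / (10) = 0.8.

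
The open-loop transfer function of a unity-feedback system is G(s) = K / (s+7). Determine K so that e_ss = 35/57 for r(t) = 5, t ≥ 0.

G(s) has no factors of s in the denominator, so the system is type 0.
K_p = lim_{s→0} G(s) = K / (7) = (1/7)·K.
e_ss = 5/(1 + K_p) = 35/57 ⇒ 1 + (1/7)·K = 57/7 ⇒ K = 50.

50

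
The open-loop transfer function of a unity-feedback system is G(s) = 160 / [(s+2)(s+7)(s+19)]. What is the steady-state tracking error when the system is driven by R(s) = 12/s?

System type = 0 (no poles at s=0).
K_p = lim_{s→0} G(s) = 160 / (2·7·19) = 80/133.
e_ss = 12/(1 + K_p) = 12/(213/133) = 532/71.

532/71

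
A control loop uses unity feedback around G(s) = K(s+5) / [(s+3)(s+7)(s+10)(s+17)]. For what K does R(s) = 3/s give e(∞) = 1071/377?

G(s) has no factors of s in the denominator, so the system is type 0.
K_p = lim_{s→0} G(s) = K·5 / (3·7·10·17) = (1/714)·K.
e_ss = 3/(1 + K_p) = 1071/377 ⇒ 1 + (1/714)·K = 377/357 ⇒ K = 40.

40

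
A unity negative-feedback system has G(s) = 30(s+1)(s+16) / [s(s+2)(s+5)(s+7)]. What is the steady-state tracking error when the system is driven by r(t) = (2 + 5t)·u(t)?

G(s) has one factor of s in the denominator, so the system is type 1. Taking each input component in turn:
  • 2: tracked with zero error.
  • 5t: e_ss = 5/K_v with K_v=48/7 → 35/48.
Total e_ss = 35/48.

35/48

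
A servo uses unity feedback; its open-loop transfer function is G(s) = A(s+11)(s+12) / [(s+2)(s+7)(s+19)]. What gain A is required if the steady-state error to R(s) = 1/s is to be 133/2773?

No free integrators in G(s): this is a type 0 system.
K_p = lim_{s→0} G(s) = A·11·12 / (2·7·19) = (66/133)·A.
e_ss = 1/(1 + K_p) = 133/2773 ⇒ 1 + (66/133)·A = 2773/133 ⇒ A = 40.

40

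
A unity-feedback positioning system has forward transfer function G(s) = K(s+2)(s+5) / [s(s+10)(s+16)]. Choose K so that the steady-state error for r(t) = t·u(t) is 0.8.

One free integrator in G(s): this is a type 1 system.
K_v = lim_{s→0} s·G(s) = K·2·5 / (10·16) = 0.0625·K.
e_ss = 1/K_v = 0.8 ⇒ K_v = 1.25 ⇒ K = 1.25/0.0625 = 20.

20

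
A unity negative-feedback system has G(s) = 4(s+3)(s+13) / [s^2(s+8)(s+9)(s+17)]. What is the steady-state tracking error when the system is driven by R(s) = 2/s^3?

204/13

System type = 2 (two poles at s=0).
K_a = lim_{s→0} s^2·G(s) = 4·3·13 / (8·9·17) = 13/102.
r(t) = t^2 gives R(s) = 2/s^3.
e_ss = 2/K_a = 2/(13/102) = 204/13.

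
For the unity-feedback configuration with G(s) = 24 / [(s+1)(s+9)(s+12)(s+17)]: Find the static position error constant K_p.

2/153

The open loop has no poles at the origin → type 0 system.
K_p = lim_{s→0} G(s) = 24 / (1·9·12·17) = 2/153.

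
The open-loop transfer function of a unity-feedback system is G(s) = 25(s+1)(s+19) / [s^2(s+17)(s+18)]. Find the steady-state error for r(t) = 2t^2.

1224/475

System type = 2 (two poles at s=0).
K_a = lim_{s→0} s^2·G(s) = 25·1·19 / (17·18) = 475/306.
r(t) = 2t^2 gives R(s) = 4/s^3.
e_ss = 4/K_a = 4/(475/306) = 1224/475.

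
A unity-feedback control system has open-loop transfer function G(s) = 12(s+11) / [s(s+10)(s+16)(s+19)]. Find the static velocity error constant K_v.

33/760

One free integrator in G(s): this is a type 1 system.
K_v = lim_{s→0} s·G(s) = 12·11 / (10·16·19) = 33/760.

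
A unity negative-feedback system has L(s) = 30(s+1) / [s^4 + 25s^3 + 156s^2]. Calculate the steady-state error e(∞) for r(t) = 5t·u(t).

The denominator has no term below 156s^2 — 2 poles at s=0, type 2.
K_v = ∞ for a type-2 system; e_ss to a ramp is zero.

0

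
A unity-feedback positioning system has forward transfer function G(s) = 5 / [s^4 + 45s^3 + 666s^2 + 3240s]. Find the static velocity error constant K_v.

Factoring s from the denominator leaves a polynomial with constant term 3240, so the system is type 1.
K_v = lim_{s→0} s·G(s) = 5 / 3240 = 1/648.

1/648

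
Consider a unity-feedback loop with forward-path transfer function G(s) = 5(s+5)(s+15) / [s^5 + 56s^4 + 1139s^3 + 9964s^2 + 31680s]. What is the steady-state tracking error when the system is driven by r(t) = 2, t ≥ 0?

Lowest-order denominator term is 31680s, so the open loop has 1 pole at the origin → type 1 system.
A type-1 system has K_p = ∞, so it tracks a step input with zero steady-state error.

0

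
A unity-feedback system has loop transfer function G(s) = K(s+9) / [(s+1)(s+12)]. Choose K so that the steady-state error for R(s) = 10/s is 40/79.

25

System type = 0 (no poles at s=0).
K_p = lim_{s→0} G(s) = K·9 / (1·12) = 0.75·K.
e_ss = 10/(1 + K_p) = 40/79 ⇒ 1 + 0.75·K = 19.75 ⇒ K = 25.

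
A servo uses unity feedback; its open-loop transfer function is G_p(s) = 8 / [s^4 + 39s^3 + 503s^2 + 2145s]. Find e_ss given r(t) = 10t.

2681.25

Factoring s from the denominator leaves a polynomial with constant term 2145, so the system is type 1.
K_v = lim_{s→0} s·G_p(s) = 8 / 2145 = 8/2145.
e_ss = 10/K_v = 10/(8/2145) = 2681.25.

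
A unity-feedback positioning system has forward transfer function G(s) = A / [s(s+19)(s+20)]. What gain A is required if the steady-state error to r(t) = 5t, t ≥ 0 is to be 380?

5

The open loop has one pole at the origin → type 1 system.
K_v = lim_{s→0} s·G(s) = A / (19·20) = (1/380)·A.
e_ss = 5/K_v = 380 ⇒ K_v = 1/76 ⇒ A = (1/76)/(1/380) = 5.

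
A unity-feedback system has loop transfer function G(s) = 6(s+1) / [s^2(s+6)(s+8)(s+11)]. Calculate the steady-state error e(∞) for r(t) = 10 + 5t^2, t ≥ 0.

880

Two free integrators in G(s): this is a type 2 system. By superposition:
  • 10: tracked with zero error.
  • 5t^2: e_ss = 10/K_a with K_a=1/88 → 880.
Total e_ss = 880.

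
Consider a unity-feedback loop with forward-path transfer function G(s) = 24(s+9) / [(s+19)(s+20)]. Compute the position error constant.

System type = 0 (no poles at s=0).
K_p = lim_{s→0} G(s) = 24·9 / (19·20) = 54/95.

54/95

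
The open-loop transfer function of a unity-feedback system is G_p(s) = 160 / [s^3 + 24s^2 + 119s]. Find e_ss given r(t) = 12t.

8.925

Factoring s from the denominator leaves a polynomial with constant term 119, so the system is type 1.
K_v = lim_{s→0} s·G_p(s) = 160 / 119 = 160/119.
e_ss = 12/K_v = 12/(160/119) = 8.925.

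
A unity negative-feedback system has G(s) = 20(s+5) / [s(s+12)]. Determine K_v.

25/3

G(s) has one factor of s in the denominator, so the system is type 1.
K_v = lim_{s→0} s·G(s) = 20·5 / (12) = 25/3.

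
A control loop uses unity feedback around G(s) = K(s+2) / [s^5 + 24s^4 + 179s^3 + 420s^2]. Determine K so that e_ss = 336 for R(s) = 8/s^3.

5

Factoring s^2 from the denominator leaves a polynomial with constant term 420, so the system is type 2.
K_a = lim_{s→0} s^2·G(s) = K·2 / 420 = (1/210)·K.
e_ss = 8/K_a = 336 ⇒ K_a = 1/42 ⇒ K = (1/42)/(1/210) = 5.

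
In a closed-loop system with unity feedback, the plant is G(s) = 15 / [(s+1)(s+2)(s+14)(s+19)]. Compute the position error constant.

No free integrators in G(s): this is a type 0 system.
K_p = lim_{s→0} G(s) = 15 / (1·2·14·19) = 15/532.

15/532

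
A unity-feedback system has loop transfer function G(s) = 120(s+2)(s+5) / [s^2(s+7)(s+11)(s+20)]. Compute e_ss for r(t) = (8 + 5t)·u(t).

System type = 2 (two poles at s=0). Treating each term separately:
  • 8: tracked with zero error.
  • 5t: tracked with zero error.
Total e_ss = 0.

0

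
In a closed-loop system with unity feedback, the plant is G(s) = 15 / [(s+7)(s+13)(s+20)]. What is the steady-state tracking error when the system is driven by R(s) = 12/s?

G(s) has no factors of s in the denominator, so the system is type 0.
K_p = lim_{s→0} G(s) = 15 / (7·13·20) = 3/364.
e_ss = 12/(1 + K_p) = 12/(367/364) = 4368/367.

4368/367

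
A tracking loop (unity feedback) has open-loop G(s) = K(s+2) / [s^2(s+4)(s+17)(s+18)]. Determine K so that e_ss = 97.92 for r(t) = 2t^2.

25

Two free integrators in G(s): this is a type 2 system.
K_a = lim_{s→0} s^2·G(s) = K·2 / (4·17·18) = (1/612)·K.
e_ss = 4/K_a = 97.92 ⇒ K_a = 25/612 ⇒ K = (25/612)/(1/612) = 25.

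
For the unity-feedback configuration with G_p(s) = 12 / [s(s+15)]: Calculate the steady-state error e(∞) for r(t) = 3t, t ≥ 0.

3.75

One free integrator in G_p(s): this is a type 1 system.
K_v = lim_{s→0} s·G_p(s) = 12 / (15) = 0.8.
e_ss = 3/K_v = 3/0.8 = 3.75.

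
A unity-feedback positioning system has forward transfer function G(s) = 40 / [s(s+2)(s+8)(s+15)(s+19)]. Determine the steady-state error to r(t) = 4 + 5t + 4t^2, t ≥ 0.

G(s) has one factor of s in the denominator, so the system is type 1. Taking each input component in turn:
  • 4: tracked with zero error.
  • 5t: e_ss = 5/K_v with K_v=1/114 → 570.
  • 4t^2: a type-1 system cannot track it, e_ss → ∞.
The unbounded component dominates.

infinity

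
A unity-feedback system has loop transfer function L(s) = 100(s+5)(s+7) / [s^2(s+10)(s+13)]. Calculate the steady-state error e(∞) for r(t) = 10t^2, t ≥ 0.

The open loop has two poles at the origin → type 2 system.
K_a = lim_{s→0} s^2·L(s) = 100·5·7 / (10·13) = 350/13.
r(t) = 10t^2 gives R(s) = 20/s^3.
e_ss = 20/K_a = 20/(350/13) = 26/35.

26/35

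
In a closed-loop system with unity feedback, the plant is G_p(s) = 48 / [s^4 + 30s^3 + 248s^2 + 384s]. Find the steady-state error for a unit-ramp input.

8

The denominator has no term below 384s — 1 pole at s=0, type 1.
K_v = lim_{s→0} s·G_p(s) = 48 / 384 = 0.125.
e_ss = 1/K_v = 1/0.125 = 8.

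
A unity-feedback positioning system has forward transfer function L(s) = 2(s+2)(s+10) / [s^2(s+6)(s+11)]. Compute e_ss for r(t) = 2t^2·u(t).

L(s) has two factors of s in the denominator, so the system is type 2.
K_a = lim_{s→0} s^2·L(s) = 2·2·10 / (6·11) = 20/33.
r(t) = 2t^2 gives R(s) = 4/s^3.
e_ss = 4/K_a = 4/(20/33) = 6.6.

6.6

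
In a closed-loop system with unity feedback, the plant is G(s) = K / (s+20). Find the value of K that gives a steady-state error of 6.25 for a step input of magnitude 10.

12

The open loop has no poles at the origin → type 0 system.
K_p = lim_{s→0} G(s) = K / (20) = 0.05·K.
e_ss = 10/(1 + K_p) = 6.25 ⇒ 1 + 0.05·K = 1.6 ⇒ K = 12.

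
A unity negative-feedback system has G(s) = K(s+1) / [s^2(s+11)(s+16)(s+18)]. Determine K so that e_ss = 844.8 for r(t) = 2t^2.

Two free integrators in G(s): this is a type 2 system.
K_a = lim_{s→0} s^2·G(s) = K·1 / (11·16·18) = (1/3168)·K.
e_ss = 4/K_a = 844.8 ⇒ K_a = 5/1056 ⇒ K = (5/1056)/(1/3168) = 15.

15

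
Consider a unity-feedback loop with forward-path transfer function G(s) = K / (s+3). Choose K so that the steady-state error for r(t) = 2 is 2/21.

60

The open loop has no poles at the origin → type 0 system.
K_p = lim_{s→0} G(s) = K / (3) = (1/3)·K.
e_ss = 2/(1 + K_p) = 2/21 ⇒ 1 + (1/3)·K = 21 ⇒ K = 60.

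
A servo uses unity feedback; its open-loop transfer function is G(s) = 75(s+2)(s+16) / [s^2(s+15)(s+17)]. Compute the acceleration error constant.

160/17

System type = 2 (two poles at s=0).
K_a = lim_{s→0} s^2·G(s) = 75·2·16 / (15·17) = 160/17.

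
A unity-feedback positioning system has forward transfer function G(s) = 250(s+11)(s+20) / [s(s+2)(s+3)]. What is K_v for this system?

27500/3

One free integrator in G(s): this is a type 1 system.
K_v = lim_{s→0} s·G(s) = 250·11·20 / (2·3) = 27500/3.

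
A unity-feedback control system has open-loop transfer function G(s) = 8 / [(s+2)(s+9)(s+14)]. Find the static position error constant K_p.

2/63

No free integrators in G(s): this is a type 0 system.
K_p = lim_{s→0} G(s) = 8 / (2·9·14) = 2/63.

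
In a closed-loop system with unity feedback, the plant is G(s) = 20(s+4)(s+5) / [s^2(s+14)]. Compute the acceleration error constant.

The open loop has two poles at the origin → type 2 system.
K_a = lim_{s→0} s^2·G(s) = 20·4·5 / (14) = 200/7.

200/7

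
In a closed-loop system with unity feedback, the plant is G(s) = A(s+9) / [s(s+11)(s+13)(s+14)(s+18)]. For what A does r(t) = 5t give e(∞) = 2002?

The open loop has one pole at the origin → type 1 system.
K_v = lim_{s→0} s·G(s) = A·9 / (11·13·14·18) = (1/4004)·A.
e_ss = 5/K_v = 2002 ⇒ K_v = 5/2002 ⇒ A = (5/2002)/(1/4004) = 10.

10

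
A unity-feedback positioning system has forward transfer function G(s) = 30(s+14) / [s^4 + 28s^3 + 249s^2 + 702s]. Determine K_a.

0

Lowest-order denominator term is 702s, so the open loop has 1 pole at the origin → type 1 system.
K_a = lim_{s→0} s^2·G(s) = 0 (the extra factor of s kills the finite limit).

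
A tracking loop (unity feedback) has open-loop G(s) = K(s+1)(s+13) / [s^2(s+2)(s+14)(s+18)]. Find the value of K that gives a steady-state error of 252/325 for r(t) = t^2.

G(s) has two factors of s in the denominator, so the system is type 2.
K_a = lim_{s→0} s^2·G(s) = K·1·13 / (2·14·18) = (13/504)·K.
e_ss = 2/K_a = 252/325 ⇒ K_a = 325/126 ⇒ K = (325/126)/(13/504) = 100.

100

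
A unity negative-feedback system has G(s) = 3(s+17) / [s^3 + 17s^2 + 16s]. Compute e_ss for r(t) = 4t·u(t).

64/51

Factoring s from the denominator leaves a polynomial with constant term 16, so the system is type 1.
K_v = lim_{s→0} s·G(s) = 3·17 / 16 = 3.1875.
e_ss = 4/K_v = 4/3.1875 = 64/51.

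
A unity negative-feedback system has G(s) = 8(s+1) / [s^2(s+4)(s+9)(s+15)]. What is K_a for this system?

G(s) has two factors of s in the denominator, so the system is type 2.
K_a = lim_{s→0} s^2·G(s) = 8·1 / (4·9·15) = 2/135.

2/135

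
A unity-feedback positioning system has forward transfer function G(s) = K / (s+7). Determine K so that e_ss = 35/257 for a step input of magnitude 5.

No free integrators in G(s): this is a type 0 system.
K_p = lim_{s→0} G(s) = K / (7) = (1/7)·K.
e_ss = 5/(1 + K_p) = 35/257 ⇒ 1 + (1/7)·K = 257/7 ⇒ K = 250.

250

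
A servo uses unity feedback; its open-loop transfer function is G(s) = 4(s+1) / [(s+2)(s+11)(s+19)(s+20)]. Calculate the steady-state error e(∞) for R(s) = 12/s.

No free integrators in G(s): this is a type 0 system.
K_p = lim_{s→0} G(s) = 4·1 / (2·11·19·20) = 1/2090.
e_ss = 12/(1 + K_p) = 12/(2091/2090) = 8360/697.

8360/697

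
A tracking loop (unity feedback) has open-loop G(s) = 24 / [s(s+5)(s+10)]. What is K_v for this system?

System type = 1 (one pole at s=0).
K_v = lim_{s→0} s·G(s) = 24 / (5·10) = 0.48.

0.48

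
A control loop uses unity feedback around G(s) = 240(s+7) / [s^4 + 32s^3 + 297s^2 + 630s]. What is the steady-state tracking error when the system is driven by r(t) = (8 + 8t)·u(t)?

3

Factoring s from the denominator leaves a polynomial with constant term 630, so the system is type 1. By superposition:
  • 8: tracked with zero error.
  • 8t: e_ss = 8/K_v with K_v=8/3 → 3.
Total e_ss = 3.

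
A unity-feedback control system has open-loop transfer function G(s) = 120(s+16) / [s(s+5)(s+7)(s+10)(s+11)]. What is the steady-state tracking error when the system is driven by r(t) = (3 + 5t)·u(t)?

1925/192

System type = 1 (one pole at s=0). Taking each input component in turn:
  • 3: tracked with zero error.
  • 5t: e_ss = 5/K_v with K_v=192/385 → 1925/192.
Total e_ss = 1925/192.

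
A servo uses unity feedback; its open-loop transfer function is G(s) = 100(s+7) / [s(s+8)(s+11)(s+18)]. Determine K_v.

175/396

The open loop has one pole at the origin → type 1 system.
K_v = lim_{s→0} s·G(s) = 100·7 / (8·11·18) = 175/396.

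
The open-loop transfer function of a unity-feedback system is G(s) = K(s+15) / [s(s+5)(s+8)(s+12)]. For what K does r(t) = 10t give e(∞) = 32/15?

System type = 1 (one pole at s=0).
K_v = lim_{s→0} s·G(s) = K·15 / (5·8·12) = (1/32)·K.
e_ss = 10/K_v = 32/15 ⇒ K_v = 4.6875 ⇒ K = 4.6875/(1/32) = 150.

150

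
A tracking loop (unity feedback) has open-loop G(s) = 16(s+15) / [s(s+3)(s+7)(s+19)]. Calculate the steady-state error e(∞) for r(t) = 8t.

The open loop has one pole at the origin → type 1 system.
K_v = lim_{s→0} s·G(s) = 16·15 / (3·7·19) = 80/133.
e_ss = 8/K_v = 8/(80/133) = 13.3.

13.3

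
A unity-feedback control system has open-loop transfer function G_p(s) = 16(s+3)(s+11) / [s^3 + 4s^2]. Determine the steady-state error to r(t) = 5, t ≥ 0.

0

The denominator has no term below 4s^2 — 2 poles at s=0, type 2.
A type-2 system has K_p = ∞, so it tracks a step input with zero steady-state error.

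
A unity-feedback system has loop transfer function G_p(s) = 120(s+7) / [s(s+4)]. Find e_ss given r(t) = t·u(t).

1/210

G_p(s) has one factor of s in the denominator, so the system is type 1.
K_v = lim_{s→0} s·G_p(s) = 120·7 / (4) = 210.
e_ss = 1/K_v = 1/210.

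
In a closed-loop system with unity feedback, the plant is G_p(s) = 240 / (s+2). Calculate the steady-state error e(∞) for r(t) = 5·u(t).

G_p(s) has no factors of s in the denominator, so the system is type 0.
K_p = lim_{s→0} G_p(s) = 240 / (2) = 120.
e_ss = 5/(1 + K_p) = 5/121.

5/121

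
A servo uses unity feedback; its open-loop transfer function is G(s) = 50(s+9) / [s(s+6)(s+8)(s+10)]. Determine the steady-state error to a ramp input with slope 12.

12.8

System type = 1 (one pole at s=0).
K_v = lim_{s→0} s·G(s) = 50·9 / (6·8·10) = 0.9375.
e_ss = 12/K_v = 12/0.9375 = 12.8.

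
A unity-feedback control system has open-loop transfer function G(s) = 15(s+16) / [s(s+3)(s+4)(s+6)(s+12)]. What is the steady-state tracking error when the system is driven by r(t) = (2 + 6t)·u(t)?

21.6

One free integrator in G(s): this is a type 1 system. Taking each input component in turn:
  • 2: tracked with zero error.
  • 6t: e_ss = 6/K_v with K_v=5/18 → 21.6.
Total e_ss = 21.6.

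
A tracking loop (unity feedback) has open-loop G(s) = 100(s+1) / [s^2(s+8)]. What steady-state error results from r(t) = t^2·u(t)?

0.16

The open loop has two poles at the origin → type 2 system.
K_a = lim_{s→0} s^2·G(s) = 100·1 / (8) = 12.5.
r(t) = t^2 gives R(s) = 2/s^3.
e_ss = 2/K_a = 2/12.5 = 0.16.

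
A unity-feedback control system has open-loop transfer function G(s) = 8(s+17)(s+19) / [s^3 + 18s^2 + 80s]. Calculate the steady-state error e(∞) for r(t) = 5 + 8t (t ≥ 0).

The denominator has no term below 80s — 1 pole at s=0, type 1. By superposition:
  • 5: tracked with zero error.
  • 8t: e_ss = 8/K_v with K_v=32.3 → 80/323.
Total e_ss = 80/323.

80/323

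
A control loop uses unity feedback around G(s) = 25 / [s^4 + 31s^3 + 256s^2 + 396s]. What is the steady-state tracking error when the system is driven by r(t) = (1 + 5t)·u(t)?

Lowest-order denominator term is 396s, so the open loop has 1 pole at the origin → type 1 system. Taking each input component in turn:
  • 1: tracked with zero error.
  • 5t: e_ss = 5/K_v with K_v=25/396 → 79.2.
Total e_ss = 79.2.

79.2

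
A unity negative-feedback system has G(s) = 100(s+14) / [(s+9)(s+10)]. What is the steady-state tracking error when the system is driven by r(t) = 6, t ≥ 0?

54/149

The open loop has no poles at the origin → type 0 system.
K_p = lim_{s→0} G(s) = 100·14 / (9·10) = 140/9.
e_ss = 6/(1 + K_p) = 6/(149/9) = 54/149.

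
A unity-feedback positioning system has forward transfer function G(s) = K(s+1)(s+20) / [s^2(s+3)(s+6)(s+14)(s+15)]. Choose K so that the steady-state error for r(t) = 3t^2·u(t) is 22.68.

50

The open loop has two poles at the origin → type 2 system.
K_a = lim_{s→0} s^2·G(s) = K·1·20 / (3·6·14·15) = (1/189)·K.
e_ss = 6/K_a = 22.68 ⇒ K_a = 50/189 ⇒ K = (50/189)/(1/189) = 50.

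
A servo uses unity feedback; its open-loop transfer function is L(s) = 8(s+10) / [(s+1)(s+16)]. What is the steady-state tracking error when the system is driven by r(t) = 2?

1/3

System type = 0 (no poles at s=0).
K_p = lim_{s→0} L(s) = 8·10 / (1·16) = 5.
e_ss = 2/(1 + K_p) = 2/6 = 1/3.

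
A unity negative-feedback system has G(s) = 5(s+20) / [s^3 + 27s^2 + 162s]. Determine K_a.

0

Factoring s from the denominator leaves a polynomial with constant term 162, so the system is type 1.
K_a = lim_{s→0} s^2·G(s) = 0 (the extra factor of s kills the finite limit).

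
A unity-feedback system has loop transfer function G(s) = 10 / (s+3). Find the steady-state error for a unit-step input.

3/13

G(s) has no factors of s in the denominator, so the system is type 0.
K_p = lim_{s→0} G(s) = 10 / (3) = 10/3.
e_ss = 1/(1 + K_p) = 1/(13/3) = 3/13.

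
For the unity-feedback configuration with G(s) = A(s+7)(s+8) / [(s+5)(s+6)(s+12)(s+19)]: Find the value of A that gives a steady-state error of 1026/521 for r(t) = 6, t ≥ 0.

250

The open loop has no poles at the origin → type 0 system.
K_p = lim_{s→0} G(s) = A·7·8 / (5·6·12·19) = (7/855)·A.
e_ss = 6/(1 + K_p) = 1026/521 ⇒ 1 + (7/855)·A = 521/171 ⇒ A = 250.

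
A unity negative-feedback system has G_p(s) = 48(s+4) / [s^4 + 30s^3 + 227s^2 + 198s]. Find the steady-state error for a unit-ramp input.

The denominator has no term below 198s — 1 pole at s=0, type 1.
K_v = lim_{s→0} s·G_p(s) = 48·4 / 198 = 32/33.
e_ss = 1/K_v = 1/(32/33) = 33/32.

33/32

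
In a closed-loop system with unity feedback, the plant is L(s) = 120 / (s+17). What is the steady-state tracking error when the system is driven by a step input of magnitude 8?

The open loop has no poles at the origin → type 0 system.
K_p = lim_{s→0} L(s) = 120 / (17) = 120/17.
e_ss = 8/(1 + K_p) = 8/(137/17) = 136/137.

136/137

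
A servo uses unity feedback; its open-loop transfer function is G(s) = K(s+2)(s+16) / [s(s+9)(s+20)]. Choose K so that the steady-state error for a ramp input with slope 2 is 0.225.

G(s) has one factor of s in the denominator, so the system is type 1.
K_v = lim_{s→0} s·G(s) = K·2·16 / (9·20) = (8/45)·K.
e_ss = 2/K_v = 0.225 ⇒ K_v = 80/9 ⇒ K = (80/9)/(8/45) = 50.

50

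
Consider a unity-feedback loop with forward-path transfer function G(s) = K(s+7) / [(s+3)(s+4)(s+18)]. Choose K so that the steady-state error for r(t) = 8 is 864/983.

250

No free integrators in G(s): this is a type 0 system.
K_p = lim_{s→0} G(s) = K·7 / (3·4·18) = (7/216)·K.
e_ss = 8/(1 + K_p) = 864/983 ⇒ 1 + (7/216)·K = 983/108 ⇒ K = 250.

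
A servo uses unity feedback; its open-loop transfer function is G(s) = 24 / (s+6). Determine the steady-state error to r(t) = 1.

0.2

No free integrators in G(s): this is a type 0 system.
K_p = lim_{s→0} G(s) = 24 / (6) = 4.
e_ss = 1/(1 + K_p) = 1/5 = 0.2.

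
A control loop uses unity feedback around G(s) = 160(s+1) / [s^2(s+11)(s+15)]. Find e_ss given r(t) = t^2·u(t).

G(s) has two factors of s in the denominator, so the system is type 2.
K_a = lim_{s→0} s^2·G(s) = 160·1 / (11·15) = 32/33.
r(t) = t^2 gives R(s) = 2/s^3.
e_ss = 2/K_a = 2/(32/33) = 2.0625.

2.0625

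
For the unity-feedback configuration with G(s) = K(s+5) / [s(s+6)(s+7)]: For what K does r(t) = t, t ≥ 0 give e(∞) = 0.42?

G(s) has one factor of s in the denominator, so the system is type 1.
K_v = lim_{s→0} s·G(s) = K·5 / (6·7) = (5/42)·K.
e_ss = 1/K_v = 0.42 ⇒ K_v = 50/21 ⇒ K = (50/21)/(5/42) = 20.

20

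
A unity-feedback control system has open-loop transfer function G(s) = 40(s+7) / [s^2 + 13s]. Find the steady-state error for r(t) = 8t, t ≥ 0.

13/35

The denominator has no term below 13s — 1 pole at s=0, type 1.
K_v = lim_{s→0} s·G(s) = 40·7 / 13 = 280/13.
e_ss = 8/K_v = 8/(280/13) = 13/35.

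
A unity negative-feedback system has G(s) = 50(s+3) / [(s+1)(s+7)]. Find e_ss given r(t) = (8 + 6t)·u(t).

infinity

System type = 0 (no poles at s=0). Taking each input component in turn:
  • 8: e_ss = 8/(1+K_p) with K_p=150/7 → 56/157.
  • 6t: a type-0 system cannot track it, e_ss → ∞.
The unbounded component dominates.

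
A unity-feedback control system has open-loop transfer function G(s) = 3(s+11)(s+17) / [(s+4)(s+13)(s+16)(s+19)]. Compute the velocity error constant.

0

System type = 0 (no poles at s=0).
K_v = lim_{s→0} s·G(s) = 0 (the extra factor of s kills the finite limit).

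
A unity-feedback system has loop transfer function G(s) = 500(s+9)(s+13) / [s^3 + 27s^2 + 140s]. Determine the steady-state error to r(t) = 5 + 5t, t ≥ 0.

The denominator has no term below 140s — 1 pole at s=0, type 1. Treating each term separately:
  • 5: tracked with zero error.
  • 5t: e_ss = 5/K_v with K_v=2925/7 → 7/585.
Total e_ss = 7/585.

7/585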